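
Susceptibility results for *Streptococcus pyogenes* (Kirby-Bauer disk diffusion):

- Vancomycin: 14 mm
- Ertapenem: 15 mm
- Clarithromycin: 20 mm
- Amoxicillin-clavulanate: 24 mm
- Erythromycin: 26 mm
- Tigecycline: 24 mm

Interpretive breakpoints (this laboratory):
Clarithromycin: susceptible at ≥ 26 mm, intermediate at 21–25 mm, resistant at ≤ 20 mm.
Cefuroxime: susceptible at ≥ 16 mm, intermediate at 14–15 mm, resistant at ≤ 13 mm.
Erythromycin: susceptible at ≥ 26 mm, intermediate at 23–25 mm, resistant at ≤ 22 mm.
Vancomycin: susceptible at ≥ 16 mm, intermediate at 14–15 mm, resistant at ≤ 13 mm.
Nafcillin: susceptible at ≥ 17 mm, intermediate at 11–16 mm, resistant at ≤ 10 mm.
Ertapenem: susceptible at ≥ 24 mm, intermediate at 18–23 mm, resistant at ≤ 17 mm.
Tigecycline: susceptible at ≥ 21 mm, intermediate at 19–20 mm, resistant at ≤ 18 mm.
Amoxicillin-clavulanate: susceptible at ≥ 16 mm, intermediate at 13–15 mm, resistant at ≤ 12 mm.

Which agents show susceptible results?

amoxicillin-clavulanate, erythromycin, tigecycline

Vancomycin 14 mm: in 14–15 mm ⇒ Intermediate
Ertapenem: 15 mm is ≤ 17 mm → Resistant
Clarithromycin 20 mm: ≤ 20 mm ⇒ R
Amoxicillin-clavulanate 24 mm: ≥ 16 mm — S
Erythromycin: 26 mm is ≥ 26 mm → S
Tigecycline: 24 mm is ≥ 21 mm → susceptible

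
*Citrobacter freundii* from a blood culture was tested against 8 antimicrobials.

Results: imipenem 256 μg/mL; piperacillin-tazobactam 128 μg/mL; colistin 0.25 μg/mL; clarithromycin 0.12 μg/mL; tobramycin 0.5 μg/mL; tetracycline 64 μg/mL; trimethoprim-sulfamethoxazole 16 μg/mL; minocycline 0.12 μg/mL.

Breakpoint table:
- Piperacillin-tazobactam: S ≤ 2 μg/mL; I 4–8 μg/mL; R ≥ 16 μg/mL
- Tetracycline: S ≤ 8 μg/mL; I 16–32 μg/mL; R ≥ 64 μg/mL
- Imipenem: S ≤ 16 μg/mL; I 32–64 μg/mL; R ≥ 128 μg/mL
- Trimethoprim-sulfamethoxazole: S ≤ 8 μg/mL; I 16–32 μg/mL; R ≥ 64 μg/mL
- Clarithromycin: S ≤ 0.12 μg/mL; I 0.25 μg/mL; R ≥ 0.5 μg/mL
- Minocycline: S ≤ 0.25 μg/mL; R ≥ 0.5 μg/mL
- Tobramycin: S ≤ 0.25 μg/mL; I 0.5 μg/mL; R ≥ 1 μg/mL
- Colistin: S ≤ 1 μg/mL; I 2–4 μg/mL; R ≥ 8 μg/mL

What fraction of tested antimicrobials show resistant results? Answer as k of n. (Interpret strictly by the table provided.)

3 of 8

Imipenem (256 μg/mL) ≥ 128 μg/mL — R
Piperacillin-tazobactam: 128 μg/mL is ≥ 16 μg/mL ⇒ Resistant
Colistin (0.25 μg/mL) ≤ 1 μg/mL ⇒ Susceptible
Clarithromycin: 0.12 μg/mL is ≤ 0.12 μg/mL → susceptible
Tobramycin 0.5 μg/mL: = 0.5 μg/mL — intermediate
Tetracycline 64 μg/mL: ≥ 64 μg/mL — Resistant
Trimethoprim-sulfamethoxazole 16 μg/mL: in 16–32 μg/mL ⇒ I
Minocycline 0.12 μg/mL: ≤ 0.25 μg/mL → S
Resistant: 3/8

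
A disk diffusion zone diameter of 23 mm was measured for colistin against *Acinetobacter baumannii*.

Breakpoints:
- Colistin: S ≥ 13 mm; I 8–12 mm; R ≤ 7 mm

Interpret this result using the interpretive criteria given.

S

Colistin (23 mm) ≥ 13 mm → Susceptible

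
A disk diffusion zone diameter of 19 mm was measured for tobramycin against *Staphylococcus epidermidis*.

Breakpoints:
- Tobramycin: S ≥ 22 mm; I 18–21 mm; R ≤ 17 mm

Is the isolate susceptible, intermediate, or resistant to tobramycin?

I

Tobramycin: 19 mm is in 18–21 mm — I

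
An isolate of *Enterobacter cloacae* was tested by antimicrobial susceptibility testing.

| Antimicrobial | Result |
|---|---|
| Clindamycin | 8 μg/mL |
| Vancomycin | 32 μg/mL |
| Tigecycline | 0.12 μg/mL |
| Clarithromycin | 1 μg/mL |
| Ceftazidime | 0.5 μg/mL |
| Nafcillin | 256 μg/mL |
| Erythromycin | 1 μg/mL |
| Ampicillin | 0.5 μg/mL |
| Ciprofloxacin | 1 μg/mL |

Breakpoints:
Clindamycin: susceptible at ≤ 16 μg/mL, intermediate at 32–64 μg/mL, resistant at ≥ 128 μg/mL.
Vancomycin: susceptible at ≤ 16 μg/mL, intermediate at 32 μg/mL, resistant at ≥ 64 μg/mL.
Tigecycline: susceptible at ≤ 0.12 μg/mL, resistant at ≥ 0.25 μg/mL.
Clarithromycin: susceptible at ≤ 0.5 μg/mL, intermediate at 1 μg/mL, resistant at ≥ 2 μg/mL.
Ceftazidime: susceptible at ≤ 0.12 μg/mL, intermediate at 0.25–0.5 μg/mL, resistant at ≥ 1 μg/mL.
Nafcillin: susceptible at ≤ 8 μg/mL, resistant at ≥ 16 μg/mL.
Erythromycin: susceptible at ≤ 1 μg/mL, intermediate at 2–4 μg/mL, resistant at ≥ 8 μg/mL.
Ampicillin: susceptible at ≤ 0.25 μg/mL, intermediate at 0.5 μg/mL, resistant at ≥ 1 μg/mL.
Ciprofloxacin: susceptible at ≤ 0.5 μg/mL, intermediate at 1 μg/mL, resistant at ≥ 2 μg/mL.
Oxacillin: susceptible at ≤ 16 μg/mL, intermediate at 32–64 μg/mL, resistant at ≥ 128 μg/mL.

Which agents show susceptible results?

Clindamycin: 8 μg/mL is ≤ 16 μg/mL → S
Vancomycin: 32 μg/mL is = 32 μg/mL — I
Tigecycline (0.12 μg/mL) ≤ 0.12 μg/mL — susceptible
Clarithromycin (1 μg/mL) = 1 μg/mL ⇒ Intermediate
Ceftazidime (0.5 μg/mL) in 0.25–0.5 μg/mL → I
Nafcillin: 256 μg/mL is ≥ 16 μg/mL ⇒ resistant
Erythromycin (1 μg/mL) ≤ 1 μg/mL → S
Ampicillin (0.5 μg/mL) = 0.5 μg/mL → I
Ciprofloxacin: 1 μg/mL is = 1 μg/mL ⇒ Intermediate

clindamycin, tigecycline, erythromycin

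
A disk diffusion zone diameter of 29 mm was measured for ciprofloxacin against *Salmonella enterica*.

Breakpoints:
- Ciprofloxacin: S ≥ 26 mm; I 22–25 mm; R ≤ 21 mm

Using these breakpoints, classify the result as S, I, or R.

Ciprofloxacin (29 mm) ≥ 26 mm ⇒ Susceptible

S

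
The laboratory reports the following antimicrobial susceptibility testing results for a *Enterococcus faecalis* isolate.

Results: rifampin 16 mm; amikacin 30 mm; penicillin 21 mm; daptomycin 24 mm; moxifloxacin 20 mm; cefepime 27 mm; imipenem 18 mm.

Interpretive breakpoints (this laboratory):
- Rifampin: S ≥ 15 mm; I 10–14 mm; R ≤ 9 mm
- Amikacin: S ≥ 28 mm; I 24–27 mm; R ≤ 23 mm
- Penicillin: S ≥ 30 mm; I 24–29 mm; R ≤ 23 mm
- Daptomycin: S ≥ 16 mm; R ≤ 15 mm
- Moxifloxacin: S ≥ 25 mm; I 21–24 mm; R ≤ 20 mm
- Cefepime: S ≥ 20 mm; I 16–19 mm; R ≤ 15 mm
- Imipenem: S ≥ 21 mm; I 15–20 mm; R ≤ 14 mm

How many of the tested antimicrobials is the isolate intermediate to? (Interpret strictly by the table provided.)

1

Rifampin: 16 mm is ≥ 15 mm → susceptible
Amikacin: 30 mm is ≥ 28 mm — susceptible
Penicillin 21 mm: ≤ 23 mm → R
Daptomycin (24 mm) ≥ 16 mm → S
Moxifloxacin: 20 mm is ≤ 20 mm ⇒ resistant
Cefepime: 27 mm is ≥ 20 mm ⇒ Susceptible
Imipenem: 18 mm is in 15–20 mm ⇒ Intermediate
Intermediate: 1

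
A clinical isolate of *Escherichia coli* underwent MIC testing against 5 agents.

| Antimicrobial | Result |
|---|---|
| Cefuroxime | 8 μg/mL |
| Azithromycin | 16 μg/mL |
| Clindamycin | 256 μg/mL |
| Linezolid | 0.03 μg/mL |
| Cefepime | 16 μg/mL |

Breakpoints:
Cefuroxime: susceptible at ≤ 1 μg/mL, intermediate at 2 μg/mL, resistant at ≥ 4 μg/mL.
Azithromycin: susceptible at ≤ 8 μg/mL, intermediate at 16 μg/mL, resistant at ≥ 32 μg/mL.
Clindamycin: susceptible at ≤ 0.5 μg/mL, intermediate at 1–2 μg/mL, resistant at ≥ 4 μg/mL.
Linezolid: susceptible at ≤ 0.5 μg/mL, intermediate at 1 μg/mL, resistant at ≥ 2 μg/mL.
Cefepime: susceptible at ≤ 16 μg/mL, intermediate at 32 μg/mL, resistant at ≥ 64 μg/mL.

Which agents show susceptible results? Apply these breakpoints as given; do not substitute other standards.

Cefuroxime (8 μg/mL) ≥ 4 μg/mL → resistant
Azithromycin: 16 μg/mL is = 16 μg/mL → Intermediate
Clindamycin 256 μg/mL: ≥ 4 μg/mL → Resistant
Linezolid: 0.03 μg/mL is ≤ 0.5 μg/mL — Susceptible
Cefepime (16 μg/mL) ≤ 16 μg/mL — susceptible

linezolid, cefepime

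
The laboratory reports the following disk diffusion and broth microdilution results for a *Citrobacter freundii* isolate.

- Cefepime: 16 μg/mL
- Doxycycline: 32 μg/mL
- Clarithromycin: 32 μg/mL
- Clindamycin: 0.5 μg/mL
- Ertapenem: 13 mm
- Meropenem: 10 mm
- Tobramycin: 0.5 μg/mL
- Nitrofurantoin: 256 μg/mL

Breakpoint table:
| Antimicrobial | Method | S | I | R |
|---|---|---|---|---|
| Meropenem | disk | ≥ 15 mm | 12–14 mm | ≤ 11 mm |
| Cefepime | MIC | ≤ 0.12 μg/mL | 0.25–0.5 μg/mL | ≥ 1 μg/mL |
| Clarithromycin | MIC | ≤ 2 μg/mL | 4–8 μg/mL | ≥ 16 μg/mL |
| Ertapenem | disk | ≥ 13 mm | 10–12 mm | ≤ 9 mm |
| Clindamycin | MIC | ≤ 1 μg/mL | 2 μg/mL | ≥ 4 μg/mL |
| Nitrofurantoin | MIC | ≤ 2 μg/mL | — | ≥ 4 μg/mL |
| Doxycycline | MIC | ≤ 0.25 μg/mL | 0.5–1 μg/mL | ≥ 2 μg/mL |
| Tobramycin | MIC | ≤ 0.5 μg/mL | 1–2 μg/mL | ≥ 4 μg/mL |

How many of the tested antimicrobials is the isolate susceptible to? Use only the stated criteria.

3

Cefepime 16 μg/mL: ≥ 1 μg/mL — Resistant
Doxycycline 32 μg/mL: ≥ 2 μg/mL — Resistant
Clarithromycin: 32 μg/mL is ≥ 16 μg/mL → R
Clindamycin (0.5 μg/mL) ≤ 1 μg/mL ⇒ Susceptible
Ertapenem (13 mm) ≥ 13 mm ⇒ S
Meropenem 10 mm: ≤ 11 mm ⇒ R
Tobramycin: 0.5 μg/mL is ≤ 0.5 μg/mL — Susceptible
Nitrofurantoin: 256 μg/mL is ≥ 4 μg/mL ⇒ Resistant
Susceptible: 3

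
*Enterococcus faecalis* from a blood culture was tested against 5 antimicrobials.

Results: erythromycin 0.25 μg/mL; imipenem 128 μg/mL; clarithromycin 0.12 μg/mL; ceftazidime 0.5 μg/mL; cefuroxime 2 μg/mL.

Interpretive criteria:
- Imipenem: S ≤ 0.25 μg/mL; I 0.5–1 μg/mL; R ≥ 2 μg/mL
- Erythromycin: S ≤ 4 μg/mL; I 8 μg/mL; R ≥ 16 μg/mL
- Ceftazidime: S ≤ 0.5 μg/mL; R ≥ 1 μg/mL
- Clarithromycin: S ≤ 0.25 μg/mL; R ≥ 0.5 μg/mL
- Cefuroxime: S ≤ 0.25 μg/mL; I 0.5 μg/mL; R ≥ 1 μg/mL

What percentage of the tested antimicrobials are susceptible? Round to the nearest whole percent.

60%

Erythromycin 0.25 μg/mL: ≤ 4 μg/mL → Susceptible
Imipenem 128 μg/mL: ≥ 2 μg/mL ⇒ resistant
Clarithromycin: 0.12 μg/mL is ≤ 0.25 μg/mL → Susceptible
Ceftazidime: 0.5 μg/mL is ≤ 0.5 μg/mL ⇒ susceptible
Cefuroxime (2 μg/mL) ≥ 1 μg/mL → resistant
Susceptible: 3/5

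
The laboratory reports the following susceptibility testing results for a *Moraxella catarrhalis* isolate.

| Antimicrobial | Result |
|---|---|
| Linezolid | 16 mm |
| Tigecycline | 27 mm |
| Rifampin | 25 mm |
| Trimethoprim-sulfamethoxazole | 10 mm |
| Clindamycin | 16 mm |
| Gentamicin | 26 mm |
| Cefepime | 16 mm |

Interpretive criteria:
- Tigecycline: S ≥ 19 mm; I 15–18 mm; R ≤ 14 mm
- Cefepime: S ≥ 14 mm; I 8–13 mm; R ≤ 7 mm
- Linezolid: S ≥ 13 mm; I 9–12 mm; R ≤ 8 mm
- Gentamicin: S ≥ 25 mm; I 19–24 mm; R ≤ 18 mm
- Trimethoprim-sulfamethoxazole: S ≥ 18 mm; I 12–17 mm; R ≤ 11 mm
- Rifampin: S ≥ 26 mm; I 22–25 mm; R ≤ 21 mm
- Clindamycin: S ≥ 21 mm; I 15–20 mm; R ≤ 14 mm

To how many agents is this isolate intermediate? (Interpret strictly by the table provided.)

Linezolid 16 mm: ≥ 13 mm ⇒ S
Tigecycline 27 mm: ≥ 19 mm ⇒ S
Rifampin (25 mm) in 22–25 mm ⇒ intermediate
Trimethoprim-sulfamethoxazole: 10 mm is ≤ 11 mm ⇒ Resistant
Clindamycin 16 mm: in 15–20 mm ⇒ I
Gentamicin (26 mm) ≥ 25 mm → S
Cefepime: 16 mm is ≥ 14 mm ⇒ susceptible
Intermediate: 2

2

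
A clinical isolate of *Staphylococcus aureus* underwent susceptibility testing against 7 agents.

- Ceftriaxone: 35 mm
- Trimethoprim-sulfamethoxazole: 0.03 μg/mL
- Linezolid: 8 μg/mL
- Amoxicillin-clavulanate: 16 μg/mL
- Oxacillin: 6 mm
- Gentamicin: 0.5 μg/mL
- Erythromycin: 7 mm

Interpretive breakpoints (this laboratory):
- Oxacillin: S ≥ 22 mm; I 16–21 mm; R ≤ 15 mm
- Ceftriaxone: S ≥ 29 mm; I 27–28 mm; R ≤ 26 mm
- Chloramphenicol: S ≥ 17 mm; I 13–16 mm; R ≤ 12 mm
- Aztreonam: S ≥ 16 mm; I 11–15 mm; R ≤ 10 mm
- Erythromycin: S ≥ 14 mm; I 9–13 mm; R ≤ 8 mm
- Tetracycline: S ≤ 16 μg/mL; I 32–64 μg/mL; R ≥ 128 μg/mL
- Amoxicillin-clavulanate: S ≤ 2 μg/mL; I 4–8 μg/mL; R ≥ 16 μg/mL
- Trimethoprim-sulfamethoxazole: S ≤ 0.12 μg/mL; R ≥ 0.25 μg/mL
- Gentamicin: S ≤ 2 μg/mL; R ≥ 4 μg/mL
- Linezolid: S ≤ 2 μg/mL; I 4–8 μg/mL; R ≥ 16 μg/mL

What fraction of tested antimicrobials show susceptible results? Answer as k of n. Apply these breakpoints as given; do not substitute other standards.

Ceftriaxone (35 mm) ≥ 29 mm → Susceptible
Trimethoprim-sulfamethoxazole (0.03 μg/mL) ≤ 0.12 μg/mL → Susceptible
Linezolid (8 μg/mL) in 4–8 μg/mL — intermediate
Amoxicillin-clavulanate (16 μg/mL) ≥ 16 μg/mL ⇒ R
Oxacillin: 6 mm is ≤ 15 mm ⇒ resistant
Gentamicin 0.5 μg/mL: ≤ 2 μg/mL ⇒ Susceptible
Erythromycin (7 mm) ≤ 8 mm ⇒ resistant
Susceptible: 3/7

3 of 7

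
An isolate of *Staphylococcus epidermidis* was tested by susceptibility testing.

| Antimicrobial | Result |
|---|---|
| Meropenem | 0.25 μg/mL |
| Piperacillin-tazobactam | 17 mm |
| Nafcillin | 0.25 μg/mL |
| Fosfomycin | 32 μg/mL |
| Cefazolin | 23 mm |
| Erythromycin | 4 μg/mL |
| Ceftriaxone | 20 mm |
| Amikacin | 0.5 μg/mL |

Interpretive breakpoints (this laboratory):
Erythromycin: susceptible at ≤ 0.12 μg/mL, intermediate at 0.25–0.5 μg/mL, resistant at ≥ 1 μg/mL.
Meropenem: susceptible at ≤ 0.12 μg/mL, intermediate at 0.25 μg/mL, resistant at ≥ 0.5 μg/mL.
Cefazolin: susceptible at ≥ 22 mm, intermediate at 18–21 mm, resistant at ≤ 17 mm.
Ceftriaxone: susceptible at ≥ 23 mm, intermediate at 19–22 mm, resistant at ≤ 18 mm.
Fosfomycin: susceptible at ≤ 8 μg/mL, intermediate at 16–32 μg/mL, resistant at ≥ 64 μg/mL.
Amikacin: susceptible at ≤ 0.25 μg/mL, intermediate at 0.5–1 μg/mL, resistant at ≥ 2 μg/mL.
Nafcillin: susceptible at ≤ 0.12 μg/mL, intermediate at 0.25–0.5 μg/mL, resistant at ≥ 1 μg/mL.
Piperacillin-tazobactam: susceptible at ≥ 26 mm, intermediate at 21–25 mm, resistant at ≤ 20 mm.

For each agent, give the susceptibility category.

I, R, I, I, S, R, I, I

Meropenem (0.25 μg/mL) = 0.25 μg/mL → intermediate
Piperacillin-tazobactam (17 mm) ≤ 20 mm → Resistant
Nafcillin 0.25 μg/mL: in 0.25–0.5 μg/mL ⇒ I
Fosfomycin: 32 μg/mL is in 16–32 μg/mL — I
Cefazolin (23 mm) ≥ 22 mm — S
Erythromycin (4 μg/mL) ≥ 1 μg/mL ⇒ resistant
Ceftriaxone: 20 mm is in 19–22 mm ⇒ I
Amikacin (0.5 μg/mL) in 0.5–1 μg/mL ⇒ Intermediate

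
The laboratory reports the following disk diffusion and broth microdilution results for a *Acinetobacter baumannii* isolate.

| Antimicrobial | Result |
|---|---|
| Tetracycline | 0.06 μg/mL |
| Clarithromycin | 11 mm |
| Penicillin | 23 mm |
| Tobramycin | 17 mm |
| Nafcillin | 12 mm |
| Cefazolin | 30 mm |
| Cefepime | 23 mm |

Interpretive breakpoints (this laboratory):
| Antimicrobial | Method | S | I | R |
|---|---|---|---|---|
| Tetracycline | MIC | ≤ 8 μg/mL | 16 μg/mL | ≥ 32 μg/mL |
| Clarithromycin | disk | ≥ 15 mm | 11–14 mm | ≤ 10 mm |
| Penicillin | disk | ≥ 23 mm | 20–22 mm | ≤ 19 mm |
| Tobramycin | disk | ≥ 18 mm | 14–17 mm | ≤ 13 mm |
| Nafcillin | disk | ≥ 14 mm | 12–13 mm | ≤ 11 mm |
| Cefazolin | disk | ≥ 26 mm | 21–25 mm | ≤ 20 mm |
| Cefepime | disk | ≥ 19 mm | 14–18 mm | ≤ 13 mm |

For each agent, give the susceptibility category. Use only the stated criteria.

Tetracycline: 0.06 μg/mL is ≤ 8 μg/mL → susceptible
Clarithromycin: 11 mm is in 11–14 mm → I
Penicillin: 23 mm is ≥ 23 mm → S
Tobramycin: 17 mm is in 14–17 mm — Intermediate
Nafcillin: 12 mm is in 12–13 mm ⇒ intermediate
Cefazolin 30 mm: ≥ 26 mm → susceptible
Cefepime: 23 mm is ≥ 19 mm → Susceptible

S, I, S, I, I, S, S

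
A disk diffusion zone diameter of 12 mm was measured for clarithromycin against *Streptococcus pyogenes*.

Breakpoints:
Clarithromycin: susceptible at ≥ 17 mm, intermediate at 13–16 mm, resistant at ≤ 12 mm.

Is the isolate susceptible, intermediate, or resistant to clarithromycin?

Clarithromycin 12 mm: ≤ 12 mm ⇒ Resistant

Resistant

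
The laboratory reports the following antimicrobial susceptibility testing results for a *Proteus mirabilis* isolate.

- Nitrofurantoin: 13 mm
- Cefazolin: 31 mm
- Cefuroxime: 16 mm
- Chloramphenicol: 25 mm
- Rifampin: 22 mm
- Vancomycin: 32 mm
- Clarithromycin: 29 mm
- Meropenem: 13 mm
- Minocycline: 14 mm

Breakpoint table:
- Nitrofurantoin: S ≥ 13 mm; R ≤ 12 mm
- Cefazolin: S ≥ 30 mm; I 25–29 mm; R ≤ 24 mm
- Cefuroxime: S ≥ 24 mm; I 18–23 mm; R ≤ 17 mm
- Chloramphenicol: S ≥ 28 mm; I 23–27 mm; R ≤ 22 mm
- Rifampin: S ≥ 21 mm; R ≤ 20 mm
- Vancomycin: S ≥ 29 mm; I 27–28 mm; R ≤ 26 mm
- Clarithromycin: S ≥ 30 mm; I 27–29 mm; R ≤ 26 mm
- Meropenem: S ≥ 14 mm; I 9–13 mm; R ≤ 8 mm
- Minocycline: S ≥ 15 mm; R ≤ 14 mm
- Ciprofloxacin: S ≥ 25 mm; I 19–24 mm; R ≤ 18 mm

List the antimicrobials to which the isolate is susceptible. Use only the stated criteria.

Nitrofurantoin: 13 mm is ≥ 13 mm → Susceptible
Cefazolin (31 mm) ≥ 30 mm → susceptible
Cefuroxime: 16 mm is ≤ 17 mm ⇒ R
Chloramphenicol (25 mm) in 23–27 mm → intermediate
Rifampin (22 mm) ≥ 21 mm → Susceptible
Vancomycin: 32 mm is ≥ 29 mm — S
Clarithromycin (29 mm) in 27–29 mm → I
Meropenem: 13 mm is in 9–13 mm → Intermediate
Minocycline (14 mm) ≤ 14 mm — R

nitrofurantoin, cefazolin, rifampin, vancomycin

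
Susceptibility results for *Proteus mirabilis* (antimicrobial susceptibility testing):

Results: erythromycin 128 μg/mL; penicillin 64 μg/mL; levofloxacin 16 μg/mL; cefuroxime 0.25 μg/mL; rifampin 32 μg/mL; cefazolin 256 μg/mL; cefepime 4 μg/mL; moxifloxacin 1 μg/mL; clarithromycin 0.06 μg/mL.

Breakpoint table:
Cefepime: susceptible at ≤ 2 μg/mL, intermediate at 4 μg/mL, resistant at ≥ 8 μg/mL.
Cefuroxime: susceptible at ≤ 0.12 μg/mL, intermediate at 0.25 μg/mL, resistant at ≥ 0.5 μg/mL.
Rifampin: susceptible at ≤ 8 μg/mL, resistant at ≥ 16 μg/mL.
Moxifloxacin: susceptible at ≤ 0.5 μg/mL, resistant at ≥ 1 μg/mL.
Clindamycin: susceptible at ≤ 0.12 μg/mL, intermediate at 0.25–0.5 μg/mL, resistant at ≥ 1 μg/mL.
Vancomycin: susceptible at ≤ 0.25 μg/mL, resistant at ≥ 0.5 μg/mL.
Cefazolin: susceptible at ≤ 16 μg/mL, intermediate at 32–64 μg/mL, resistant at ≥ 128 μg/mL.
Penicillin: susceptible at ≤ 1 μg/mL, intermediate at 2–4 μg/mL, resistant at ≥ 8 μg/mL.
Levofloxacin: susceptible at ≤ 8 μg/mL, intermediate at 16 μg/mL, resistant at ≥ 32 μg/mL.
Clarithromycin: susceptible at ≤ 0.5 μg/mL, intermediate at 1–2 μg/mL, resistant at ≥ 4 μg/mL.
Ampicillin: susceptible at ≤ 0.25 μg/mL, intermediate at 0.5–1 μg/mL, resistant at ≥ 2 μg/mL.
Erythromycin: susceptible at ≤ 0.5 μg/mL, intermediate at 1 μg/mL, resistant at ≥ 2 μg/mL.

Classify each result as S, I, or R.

Erythromycin (128 μg/mL) ≥ 2 μg/mL → Resistant
Penicillin (64 μg/mL) ≥ 8 μg/mL ⇒ Resistant
Levofloxacin 16 μg/mL: = 16 μg/mL ⇒ I
Cefuroxime 0.25 μg/mL: = 0.25 μg/mL ⇒ I
Rifampin: 32 μg/mL is ≥ 16 μg/mL ⇒ R
Cefazolin (256 μg/mL) ≥ 128 μg/mL ⇒ resistant
Cefepime 4 μg/mL: = 4 μg/mL — Intermediate
Moxifloxacin 1 μg/mL: ≥ 1 μg/mL — resistant
Clarithromycin: 0.06 μg/mL is ≤ 0.5 μg/mL — susceptible

R, R, I, I, R, R, I, R, S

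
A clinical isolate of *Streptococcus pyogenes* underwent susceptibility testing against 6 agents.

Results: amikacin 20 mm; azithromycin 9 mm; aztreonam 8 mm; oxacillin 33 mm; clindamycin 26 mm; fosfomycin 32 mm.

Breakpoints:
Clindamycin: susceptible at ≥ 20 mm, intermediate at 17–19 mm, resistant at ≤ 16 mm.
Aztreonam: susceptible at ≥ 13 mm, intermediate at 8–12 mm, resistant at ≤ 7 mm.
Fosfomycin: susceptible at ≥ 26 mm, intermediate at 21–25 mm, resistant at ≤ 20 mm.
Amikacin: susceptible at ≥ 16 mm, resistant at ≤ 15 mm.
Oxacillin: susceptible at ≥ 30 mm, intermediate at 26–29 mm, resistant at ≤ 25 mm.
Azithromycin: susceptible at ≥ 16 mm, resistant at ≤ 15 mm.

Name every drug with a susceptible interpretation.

Amikacin (20 mm) ≥ 16 mm ⇒ S
Azithromycin: 9 mm is ≤ 15 mm → resistant
Aztreonam (8 mm) in 8–12 mm — I
Oxacillin 33 mm: ≥ 30 mm — S
Clindamycin: 26 mm is ≥ 20 mm → Susceptible
Fosfomycin: 32 mm is ≥ 26 mm — S

amikacin, oxacillin, clindamycin, fosfomycin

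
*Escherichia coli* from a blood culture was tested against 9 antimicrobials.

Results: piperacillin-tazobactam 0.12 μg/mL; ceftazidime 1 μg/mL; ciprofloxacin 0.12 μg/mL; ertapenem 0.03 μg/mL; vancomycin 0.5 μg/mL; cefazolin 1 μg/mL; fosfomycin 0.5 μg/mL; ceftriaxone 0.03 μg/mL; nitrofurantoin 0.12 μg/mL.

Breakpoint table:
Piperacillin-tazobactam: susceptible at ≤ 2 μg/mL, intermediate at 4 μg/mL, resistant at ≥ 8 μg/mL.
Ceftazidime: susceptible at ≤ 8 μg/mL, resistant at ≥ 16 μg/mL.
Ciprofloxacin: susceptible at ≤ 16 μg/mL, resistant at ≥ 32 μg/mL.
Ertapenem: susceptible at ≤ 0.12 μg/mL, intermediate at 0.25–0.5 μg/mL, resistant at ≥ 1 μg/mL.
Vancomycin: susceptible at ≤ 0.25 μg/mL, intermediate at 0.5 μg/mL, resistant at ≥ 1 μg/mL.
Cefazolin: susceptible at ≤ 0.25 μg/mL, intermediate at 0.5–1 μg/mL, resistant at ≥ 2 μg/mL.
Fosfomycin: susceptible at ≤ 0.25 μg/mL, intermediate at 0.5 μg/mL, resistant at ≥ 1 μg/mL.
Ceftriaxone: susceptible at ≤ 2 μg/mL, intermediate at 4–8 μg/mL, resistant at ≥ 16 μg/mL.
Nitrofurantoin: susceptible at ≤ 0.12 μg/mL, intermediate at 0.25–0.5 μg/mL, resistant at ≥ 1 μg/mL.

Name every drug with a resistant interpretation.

Piperacillin-tazobactam: 0.12 μg/mL is ≤ 2 μg/mL → S
Ceftazidime 1 μg/mL: ≤ 8 μg/mL → S
Ciprofloxacin: 0.12 μg/mL is ≤ 16 μg/mL ⇒ Susceptible
Ertapenem (0.03 μg/mL) ≤ 0.12 μg/mL ⇒ Susceptible
Vancomycin (0.5 μg/mL) = 0.5 μg/mL — Intermediate
Cefazolin 1 μg/mL: in 0.5–1 μg/mL → Intermediate
Fosfomycin: 0.5 μg/mL is = 0.5 μg/mL ⇒ intermediate
Ceftriaxone: 0.03 μg/mL is ≤ 2 μg/mL ⇒ susceptible
Nitrofurantoin: 0.12 μg/mL is ≤ 0.12 μg/mL → S

none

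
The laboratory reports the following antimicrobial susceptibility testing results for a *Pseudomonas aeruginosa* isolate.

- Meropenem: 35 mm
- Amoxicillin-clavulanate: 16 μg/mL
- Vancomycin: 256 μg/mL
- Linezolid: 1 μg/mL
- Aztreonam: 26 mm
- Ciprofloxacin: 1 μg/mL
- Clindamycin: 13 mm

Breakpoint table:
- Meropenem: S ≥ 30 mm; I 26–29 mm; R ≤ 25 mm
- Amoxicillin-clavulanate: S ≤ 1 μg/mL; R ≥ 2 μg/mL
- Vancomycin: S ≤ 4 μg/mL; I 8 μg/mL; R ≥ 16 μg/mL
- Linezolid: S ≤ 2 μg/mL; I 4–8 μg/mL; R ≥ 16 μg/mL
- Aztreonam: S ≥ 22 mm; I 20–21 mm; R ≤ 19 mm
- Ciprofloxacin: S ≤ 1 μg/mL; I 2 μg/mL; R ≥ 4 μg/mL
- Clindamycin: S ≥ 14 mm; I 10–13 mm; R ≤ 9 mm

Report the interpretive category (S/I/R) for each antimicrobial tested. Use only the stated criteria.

Meropenem: 35 mm is ≥ 30 mm ⇒ S
Amoxicillin-clavulanate: 16 μg/mL is ≥ 2 μg/mL ⇒ resistant
Vancomycin 256 μg/mL: ≥ 16 μg/mL — Resistant
Linezolid: 1 μg/mL is ≤ 2 μg/mL — susceptible
Aztreonam: 26 mm is ≥ 22 mm — S
Ciprofloxacin 1 μg/mL: ≤ 1 μg/mL — susceptible
Clindamycin: 13 mm is in 10–13 mm ⇒ Intermediate

S, R, R, S, S, S, I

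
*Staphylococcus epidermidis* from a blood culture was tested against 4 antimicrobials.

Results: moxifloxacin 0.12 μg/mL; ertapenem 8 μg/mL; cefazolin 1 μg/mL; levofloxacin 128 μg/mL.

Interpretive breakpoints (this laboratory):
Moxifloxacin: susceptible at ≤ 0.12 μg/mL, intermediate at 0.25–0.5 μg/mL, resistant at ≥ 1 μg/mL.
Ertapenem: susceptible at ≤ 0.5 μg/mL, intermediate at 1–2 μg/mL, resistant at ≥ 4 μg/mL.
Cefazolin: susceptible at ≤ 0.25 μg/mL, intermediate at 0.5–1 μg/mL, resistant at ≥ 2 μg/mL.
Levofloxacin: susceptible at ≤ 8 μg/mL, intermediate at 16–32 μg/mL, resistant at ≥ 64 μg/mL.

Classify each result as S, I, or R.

S, R, I, R

Moxifloxacin 0.12 μg/mL: ≤ 0.12 μg/mL ⇒ susceptible
Ertapenem 8 μg/mL: ≥ 4 μg/mL — resistant
Cefazolin (1 μg/mL) in 0.5–1 μg/mL — Intermediate
Levofloxacin: 128 μg/mL is ≥ 64 μg/mL → R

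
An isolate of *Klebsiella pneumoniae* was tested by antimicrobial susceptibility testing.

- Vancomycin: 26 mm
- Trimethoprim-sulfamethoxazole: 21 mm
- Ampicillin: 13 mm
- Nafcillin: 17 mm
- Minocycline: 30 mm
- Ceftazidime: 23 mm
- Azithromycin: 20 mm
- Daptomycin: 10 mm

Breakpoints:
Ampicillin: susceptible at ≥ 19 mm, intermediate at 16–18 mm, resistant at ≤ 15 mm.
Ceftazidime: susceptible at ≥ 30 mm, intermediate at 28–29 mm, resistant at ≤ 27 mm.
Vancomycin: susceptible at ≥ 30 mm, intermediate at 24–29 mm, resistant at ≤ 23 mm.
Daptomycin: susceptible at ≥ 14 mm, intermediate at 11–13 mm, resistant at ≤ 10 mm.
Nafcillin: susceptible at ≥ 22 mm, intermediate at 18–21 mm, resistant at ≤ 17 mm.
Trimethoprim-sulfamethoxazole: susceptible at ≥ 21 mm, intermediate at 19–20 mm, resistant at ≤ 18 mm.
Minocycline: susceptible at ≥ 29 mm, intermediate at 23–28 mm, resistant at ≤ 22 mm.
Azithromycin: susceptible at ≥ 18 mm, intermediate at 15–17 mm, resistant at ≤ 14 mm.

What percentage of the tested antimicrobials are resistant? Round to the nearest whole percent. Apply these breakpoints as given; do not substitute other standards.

Vancomycin: 26 mm is in 24–29 mm ⇒ I
Trimethoprim-sulfamethoxazole 21 mm: ≥ 21 mm → Susceptible
Ampicillin (13 mm) ≤ 15 mm — R
Nafcillin: 17 mm is ≤ 17 mm ⇒ resistant
Minocycline: 30 mm is ≥ 29 mm — Susceptible
Ceftazidime 23 mm: ≤ 27 mm ⇒ R
Azithromycin (20 mm) ≥ 18 mm → Susceptible
Daptomycin 10 mm: ≤ 10 mm ⇒ resistant
Resistant: 4/8

50%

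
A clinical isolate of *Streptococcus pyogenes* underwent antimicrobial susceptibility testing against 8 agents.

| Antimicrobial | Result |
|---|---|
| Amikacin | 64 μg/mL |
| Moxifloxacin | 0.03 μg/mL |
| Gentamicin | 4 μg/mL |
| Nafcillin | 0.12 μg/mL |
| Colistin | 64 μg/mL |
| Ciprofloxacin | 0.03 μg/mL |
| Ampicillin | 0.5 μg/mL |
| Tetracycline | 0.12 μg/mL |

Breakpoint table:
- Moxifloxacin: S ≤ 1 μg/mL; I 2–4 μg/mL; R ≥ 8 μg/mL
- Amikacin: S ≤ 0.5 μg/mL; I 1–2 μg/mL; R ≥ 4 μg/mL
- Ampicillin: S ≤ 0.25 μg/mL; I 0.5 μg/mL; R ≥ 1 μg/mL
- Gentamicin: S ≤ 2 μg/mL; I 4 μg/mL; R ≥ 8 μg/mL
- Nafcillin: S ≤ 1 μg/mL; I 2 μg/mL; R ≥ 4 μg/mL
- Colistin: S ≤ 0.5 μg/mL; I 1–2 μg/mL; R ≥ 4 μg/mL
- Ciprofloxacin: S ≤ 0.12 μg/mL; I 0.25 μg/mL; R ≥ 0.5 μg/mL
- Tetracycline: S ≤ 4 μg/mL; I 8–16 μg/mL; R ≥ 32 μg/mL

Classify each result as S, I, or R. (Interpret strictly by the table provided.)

R, S, I, S, R, S, I, S

Amikacin (64 μg/mL) ≥ 4 μg/mL → resistant
Moxifloxacin (0.03 μg/mL) ≤ 1 μg/mL ⇒ S
Gentamicin 4 μg/mL: = 4 μg/mL ⇒ intermediate
Nafcillin (0.12 μg/mL) ≤ 1 μg/mL ⇒ susceptible
Colistin (64 μg/mL) ≥ 4 μg/mL — Resistant
Ciprofloxacin 0.03 μg/mL: ≤ 0.12 μg/mL ⇒ S
Ampicillin: 0.5 μg/mL is = 0.5 μg/mL → Intermediate
Tetracycline (0.12 μg/mL) ≤ 4 μg/mL → susceptible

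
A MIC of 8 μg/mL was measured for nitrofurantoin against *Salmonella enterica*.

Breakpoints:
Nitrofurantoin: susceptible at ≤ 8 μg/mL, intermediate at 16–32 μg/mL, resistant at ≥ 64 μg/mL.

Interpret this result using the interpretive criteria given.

Nitrofurantoin: 8 μg/mL is ≤ 8 μg/mL — S

Susceptible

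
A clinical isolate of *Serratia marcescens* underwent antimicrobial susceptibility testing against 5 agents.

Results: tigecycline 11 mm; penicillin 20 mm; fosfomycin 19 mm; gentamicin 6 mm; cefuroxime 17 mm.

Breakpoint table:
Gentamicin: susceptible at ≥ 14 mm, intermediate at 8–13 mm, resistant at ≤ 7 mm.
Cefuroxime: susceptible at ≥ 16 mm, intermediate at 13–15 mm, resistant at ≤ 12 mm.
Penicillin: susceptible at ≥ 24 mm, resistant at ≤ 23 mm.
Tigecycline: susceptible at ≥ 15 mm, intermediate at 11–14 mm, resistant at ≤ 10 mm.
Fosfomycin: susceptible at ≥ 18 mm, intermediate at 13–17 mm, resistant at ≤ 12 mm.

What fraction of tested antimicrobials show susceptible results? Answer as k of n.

2 of 5

Tigecycline: 11 mm is in 11–14 mm ⇒ I
Penicillin: 20 mm is ≤ 23 mm → resistant
Fosfomycin (19 mm) ≥ 18 mm ⇒ Susceptible
Gentamicin 6 mm: ≤ 7 mm ⇒ resistant
Cefuroxime (17 mm) ≥ 16 mm → Susceptible
Susceptible: 2/5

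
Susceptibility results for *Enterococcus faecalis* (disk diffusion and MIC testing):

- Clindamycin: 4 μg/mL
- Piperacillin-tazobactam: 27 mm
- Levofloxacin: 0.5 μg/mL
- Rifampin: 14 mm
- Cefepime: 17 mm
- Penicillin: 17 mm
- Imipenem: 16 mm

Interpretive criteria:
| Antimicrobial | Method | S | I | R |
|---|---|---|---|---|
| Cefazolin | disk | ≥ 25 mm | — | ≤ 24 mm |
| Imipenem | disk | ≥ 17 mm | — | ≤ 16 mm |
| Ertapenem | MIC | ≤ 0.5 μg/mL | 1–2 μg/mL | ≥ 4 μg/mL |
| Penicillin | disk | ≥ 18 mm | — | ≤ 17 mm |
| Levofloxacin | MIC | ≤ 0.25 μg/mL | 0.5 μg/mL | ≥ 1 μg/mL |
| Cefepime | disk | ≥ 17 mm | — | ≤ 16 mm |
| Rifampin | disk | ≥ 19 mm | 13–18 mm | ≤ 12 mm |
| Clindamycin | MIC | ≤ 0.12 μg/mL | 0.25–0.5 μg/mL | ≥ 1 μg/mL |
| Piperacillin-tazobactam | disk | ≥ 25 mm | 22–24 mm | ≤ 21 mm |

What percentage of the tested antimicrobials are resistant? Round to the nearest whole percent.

43%

Clindamycin 4 μg/mL: ≥ 1 μg/mL → R
Piperacillin-tazobactam 27 mm: ≥ 25 mm ⇒ susceptible
Levofloxacin: 0.5 μg/mL is = 0.5 μg/mL ⇒ I
Rifampin: 14 mm is in 13–18 mm — intermediate
Cefepime (17 mm) ≥ 17 mm → S
Penicillin (17 mm) ≤ 17 mm → resistant
Imipenem: 16 mm is ≤ 16 mm — resistant
Resistant: 3/7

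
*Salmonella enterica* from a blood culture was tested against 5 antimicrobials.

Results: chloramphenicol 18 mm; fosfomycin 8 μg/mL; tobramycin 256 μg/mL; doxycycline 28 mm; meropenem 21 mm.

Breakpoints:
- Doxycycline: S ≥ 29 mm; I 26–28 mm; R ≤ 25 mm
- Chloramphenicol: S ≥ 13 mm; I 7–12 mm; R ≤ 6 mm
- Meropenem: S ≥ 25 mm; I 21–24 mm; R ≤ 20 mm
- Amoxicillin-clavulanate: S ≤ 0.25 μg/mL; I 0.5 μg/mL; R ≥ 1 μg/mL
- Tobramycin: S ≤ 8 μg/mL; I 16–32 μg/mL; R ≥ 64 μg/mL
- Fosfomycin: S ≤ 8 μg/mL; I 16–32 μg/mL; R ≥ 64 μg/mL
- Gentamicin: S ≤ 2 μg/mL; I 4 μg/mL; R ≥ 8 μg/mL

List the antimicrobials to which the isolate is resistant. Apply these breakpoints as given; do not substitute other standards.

Chloramphenicol (18 mm) ≥ 13 mm ⇒ susceptible
Fosfomycin (8 μg/mL) ≤ 8 μg/mL → S
Tobramycin 256 μg/mL: ≥ 64 μg/mL → R
Doxycycline: 28 mm is in 26–28 mm — Intermediate
Meropenem 21 mm: in 21–24 mm → I

tobramycin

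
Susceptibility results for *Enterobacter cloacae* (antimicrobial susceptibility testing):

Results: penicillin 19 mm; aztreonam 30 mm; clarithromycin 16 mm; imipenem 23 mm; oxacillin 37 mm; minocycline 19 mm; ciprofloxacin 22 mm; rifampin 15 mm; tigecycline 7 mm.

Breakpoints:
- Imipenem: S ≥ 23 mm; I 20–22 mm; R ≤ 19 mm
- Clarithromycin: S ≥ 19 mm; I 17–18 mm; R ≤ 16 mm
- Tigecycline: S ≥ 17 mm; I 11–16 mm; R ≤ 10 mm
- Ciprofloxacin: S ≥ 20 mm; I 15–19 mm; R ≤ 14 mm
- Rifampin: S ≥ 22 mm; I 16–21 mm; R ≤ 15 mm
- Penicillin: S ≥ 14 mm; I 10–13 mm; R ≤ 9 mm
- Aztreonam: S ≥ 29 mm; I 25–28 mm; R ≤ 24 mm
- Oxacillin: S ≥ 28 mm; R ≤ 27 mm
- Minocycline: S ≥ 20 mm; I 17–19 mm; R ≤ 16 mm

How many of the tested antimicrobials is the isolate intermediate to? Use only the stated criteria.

1

Penicillin 19 mm: ≥ 14 mm ⇒ S
Aztreonam: 30 mm is ≥ 29 mm → susceptible
Clarithromycin: 16 mm is ≤ 16 mm — Resistant
Imipenem 23 mm: ≥ 23 mm → susceptible
Oxacillin (37 mm) ≥ 28 mm → S
Minocycline: 19 mm is in 17–19 mm ⇒ intermediate
Ciprofloxacin 22 mm: ≥ 20 mm ⇒ Susceptible
Rifampin (15 mm) ≤ 15 mm ⇒ R
Tigecycline 7 mm: ≤ 10 mm ⇒ resistant
Intermediate: 1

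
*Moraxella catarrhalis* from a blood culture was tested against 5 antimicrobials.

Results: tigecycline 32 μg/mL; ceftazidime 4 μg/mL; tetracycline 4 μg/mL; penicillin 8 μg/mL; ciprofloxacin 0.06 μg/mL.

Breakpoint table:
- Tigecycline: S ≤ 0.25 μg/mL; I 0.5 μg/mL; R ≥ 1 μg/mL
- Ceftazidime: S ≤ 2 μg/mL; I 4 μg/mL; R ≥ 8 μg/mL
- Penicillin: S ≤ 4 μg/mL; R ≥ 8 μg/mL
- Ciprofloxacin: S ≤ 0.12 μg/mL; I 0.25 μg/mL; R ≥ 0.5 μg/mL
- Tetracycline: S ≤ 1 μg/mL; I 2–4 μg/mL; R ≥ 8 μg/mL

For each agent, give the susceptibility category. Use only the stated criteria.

Tigecycline 32 μg/mL: ≥ 1 μg/mL → Resistant
Ceftazidime 4 μg/mL: = 4 μg/mL ⇒ intermediate
Tetracycline 4 μg/mL: in 2–4 μg/mL ⇒ I
Penicillin 8 μg/mL: ≥ 8 μg/mL → resistant
Ciprofloxacin 0.06 μg/mL: ≤ 0.12 μg/mL ⇒ Susceptible

R, I, I, R, S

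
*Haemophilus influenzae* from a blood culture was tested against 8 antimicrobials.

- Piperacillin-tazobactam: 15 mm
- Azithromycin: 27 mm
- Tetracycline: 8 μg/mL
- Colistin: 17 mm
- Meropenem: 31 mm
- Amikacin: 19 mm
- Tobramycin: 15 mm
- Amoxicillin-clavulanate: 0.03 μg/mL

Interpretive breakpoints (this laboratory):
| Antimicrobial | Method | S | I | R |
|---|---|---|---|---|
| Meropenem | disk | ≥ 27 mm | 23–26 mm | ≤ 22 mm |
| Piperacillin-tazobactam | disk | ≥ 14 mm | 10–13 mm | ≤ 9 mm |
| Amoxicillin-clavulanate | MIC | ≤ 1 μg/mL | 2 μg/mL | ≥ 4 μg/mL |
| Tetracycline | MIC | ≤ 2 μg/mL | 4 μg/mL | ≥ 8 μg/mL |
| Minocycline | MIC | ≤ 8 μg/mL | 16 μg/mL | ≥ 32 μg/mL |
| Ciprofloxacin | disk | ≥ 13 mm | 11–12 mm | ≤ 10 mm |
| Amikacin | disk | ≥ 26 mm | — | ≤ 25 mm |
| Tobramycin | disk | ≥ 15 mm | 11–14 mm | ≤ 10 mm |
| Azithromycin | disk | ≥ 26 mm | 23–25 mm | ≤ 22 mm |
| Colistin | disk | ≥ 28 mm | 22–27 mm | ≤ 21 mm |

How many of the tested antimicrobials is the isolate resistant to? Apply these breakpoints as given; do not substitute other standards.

3

Piperacillin-tazobactam 15 mm: ≥ 14 mm → S
Azithromycin (27 mm) ≥ 26 mm — susceptible
Tetracycline 8 μg/mL: ≥ 8 μg/mL ⇒ Resistant
Colistin: 17 mm is ≤ 21 mm → resistant
Meropenem 31 mm: ≥ 27 mm — S
Amikacin 19 mm: ≤ 25 mm ⇒ Resistant
Tobramycin 15 mm: ≥ 15 mm → susceptible
Amoxicillin-clavulanate: 0.03 μg/mL is ≤ 1 μg/mL — S
Resistant: 3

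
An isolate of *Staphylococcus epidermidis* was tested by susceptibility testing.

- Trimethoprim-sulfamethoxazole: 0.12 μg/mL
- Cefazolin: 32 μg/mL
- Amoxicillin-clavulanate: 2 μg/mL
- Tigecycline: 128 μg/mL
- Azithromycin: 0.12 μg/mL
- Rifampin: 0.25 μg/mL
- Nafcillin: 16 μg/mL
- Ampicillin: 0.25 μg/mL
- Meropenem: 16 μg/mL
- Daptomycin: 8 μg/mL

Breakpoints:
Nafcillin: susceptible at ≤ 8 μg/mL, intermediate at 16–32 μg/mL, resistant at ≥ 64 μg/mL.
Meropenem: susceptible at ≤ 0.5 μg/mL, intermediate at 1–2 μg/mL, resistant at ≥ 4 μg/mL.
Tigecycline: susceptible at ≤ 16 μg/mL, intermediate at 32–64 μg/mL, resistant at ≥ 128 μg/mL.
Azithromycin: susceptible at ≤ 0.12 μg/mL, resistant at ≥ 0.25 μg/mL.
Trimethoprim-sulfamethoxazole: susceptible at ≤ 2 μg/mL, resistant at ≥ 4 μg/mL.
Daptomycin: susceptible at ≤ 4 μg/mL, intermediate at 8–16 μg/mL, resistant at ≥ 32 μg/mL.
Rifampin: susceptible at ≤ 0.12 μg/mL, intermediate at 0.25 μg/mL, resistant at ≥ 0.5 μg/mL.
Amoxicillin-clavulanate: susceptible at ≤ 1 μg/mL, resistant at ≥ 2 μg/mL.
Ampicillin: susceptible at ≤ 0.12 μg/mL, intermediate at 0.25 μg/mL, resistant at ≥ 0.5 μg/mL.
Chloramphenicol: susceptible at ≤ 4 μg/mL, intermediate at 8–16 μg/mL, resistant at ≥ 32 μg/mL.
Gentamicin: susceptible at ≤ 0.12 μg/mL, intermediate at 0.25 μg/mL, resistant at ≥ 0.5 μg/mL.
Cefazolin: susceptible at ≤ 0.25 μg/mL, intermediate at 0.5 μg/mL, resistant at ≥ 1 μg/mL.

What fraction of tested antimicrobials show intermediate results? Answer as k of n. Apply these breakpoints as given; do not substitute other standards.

Trimethoprim-sulfamethoxazole (0.12 μg/mL) ≤ 2 μg/mL — Susceptible
Cefazolin: 32 μg/mL is ≥ 1 μg/mL ⇒ R
Amoxicillin-clavulanate 2 μg/mL: ≥ 2 μg/mL ⇒ resistant
Tigecycline: 128 μg/mL is ≥ 128 μg/mL ⇒ resistant
Azithromycin 0.12 μg/mL: ≤ 0.12 μg/mL ⇒ Susceptible
Rifampin 0.25 μg/mL: = 0.25 μg/mL — Intermediate
Nafcillin: 16 μg/mL is in 16–32 μg/mL — intermediate
Ampicillin: 0.25 μg/mL is = 0.25 μg/mL → Intermediate
Meropenem: 16 μg/mL is ≥ 4 μg/mL — R
Daptomycin 8 μg/mL: in 8–16 μg/mL ⇒ Intermediate
Intermediate: 4/10

4 of 10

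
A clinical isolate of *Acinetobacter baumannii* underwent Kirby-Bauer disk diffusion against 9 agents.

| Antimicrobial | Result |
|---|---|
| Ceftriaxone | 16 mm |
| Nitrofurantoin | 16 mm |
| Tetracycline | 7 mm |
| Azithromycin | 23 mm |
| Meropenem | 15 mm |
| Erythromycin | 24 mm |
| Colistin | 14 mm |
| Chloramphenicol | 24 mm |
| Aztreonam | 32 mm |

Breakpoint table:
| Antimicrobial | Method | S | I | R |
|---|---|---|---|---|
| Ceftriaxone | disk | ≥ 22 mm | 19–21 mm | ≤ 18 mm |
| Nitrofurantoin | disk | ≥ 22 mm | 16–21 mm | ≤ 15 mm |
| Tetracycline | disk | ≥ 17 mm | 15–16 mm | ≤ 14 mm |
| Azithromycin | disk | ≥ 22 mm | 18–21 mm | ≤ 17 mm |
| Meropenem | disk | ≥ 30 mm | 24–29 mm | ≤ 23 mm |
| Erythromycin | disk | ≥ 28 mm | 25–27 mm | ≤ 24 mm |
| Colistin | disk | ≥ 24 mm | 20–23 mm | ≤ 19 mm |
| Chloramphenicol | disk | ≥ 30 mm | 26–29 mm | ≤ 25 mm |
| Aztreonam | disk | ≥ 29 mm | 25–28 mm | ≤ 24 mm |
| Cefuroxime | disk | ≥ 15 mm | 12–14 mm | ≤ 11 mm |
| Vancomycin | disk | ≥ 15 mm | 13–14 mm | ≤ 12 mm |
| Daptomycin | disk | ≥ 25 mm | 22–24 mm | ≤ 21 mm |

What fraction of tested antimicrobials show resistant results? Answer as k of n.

6 of 9

Ceftriaxone 16 mm: ≤ 18 mm — Resistant
Nitrofurantoin (16 mm) in 16–21 mm ⇒ Intermediate
Tetracycline (7 mm) ≤ 14 mm — Resistant
Azithromycin 23 mm: ≥ 22 mm — Susceptible
Meropenem 15 mm: ≤ 23 mm → resistant
Erythromycin: 24 mm is ≤ 24 mm → R
Colistin 14 mm: ≤ 19 mm — R
Chloramphenicol: 24 mm is ≤ 25 mm — resistant
Aztreonam: 32 mm is ≥ 29 mm ⇒ Susceptible
Resistant: 6/9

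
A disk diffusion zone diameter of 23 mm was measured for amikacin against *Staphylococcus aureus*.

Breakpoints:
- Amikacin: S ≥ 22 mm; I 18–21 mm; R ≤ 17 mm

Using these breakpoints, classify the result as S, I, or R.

Amikacin (23 mm) ≥ 22 mm → S

S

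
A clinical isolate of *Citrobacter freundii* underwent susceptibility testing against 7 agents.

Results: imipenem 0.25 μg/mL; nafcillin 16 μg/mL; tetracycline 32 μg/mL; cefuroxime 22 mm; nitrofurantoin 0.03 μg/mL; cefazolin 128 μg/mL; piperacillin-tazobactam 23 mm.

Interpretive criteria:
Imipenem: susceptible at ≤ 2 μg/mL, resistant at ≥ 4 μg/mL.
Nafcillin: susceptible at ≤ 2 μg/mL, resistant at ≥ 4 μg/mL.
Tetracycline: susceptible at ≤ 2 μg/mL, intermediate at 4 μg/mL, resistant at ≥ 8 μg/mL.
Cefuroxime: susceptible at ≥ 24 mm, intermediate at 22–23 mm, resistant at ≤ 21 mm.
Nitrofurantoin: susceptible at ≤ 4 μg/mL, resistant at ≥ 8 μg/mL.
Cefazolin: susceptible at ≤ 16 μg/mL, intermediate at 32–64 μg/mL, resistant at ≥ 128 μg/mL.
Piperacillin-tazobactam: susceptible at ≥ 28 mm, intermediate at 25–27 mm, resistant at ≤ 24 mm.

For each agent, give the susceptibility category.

S, R, R, I, S, R, R

Imipenem: 0.25 μg/mL is ≤ 2 μg/mL → Susceptible
Nafcillin (16 μg/mL) ≥ 4 μg/mL ⇒ Resistant
Tetracycline 32 μg/mL: ≥ 8 μg/mL ⇒ R
Cefuroxime (22 mm) in 22–23 mm ⇒ I
Nitrofurantoin 0.03 μg/mL: ≤ 4 μg/mL ⇒ susceptible
Cefazolin 128 μg/mL: ≥ 128 μg/mL — R
Piperacillin-tazobactam (23 mm) ≤ 24 mm — resistant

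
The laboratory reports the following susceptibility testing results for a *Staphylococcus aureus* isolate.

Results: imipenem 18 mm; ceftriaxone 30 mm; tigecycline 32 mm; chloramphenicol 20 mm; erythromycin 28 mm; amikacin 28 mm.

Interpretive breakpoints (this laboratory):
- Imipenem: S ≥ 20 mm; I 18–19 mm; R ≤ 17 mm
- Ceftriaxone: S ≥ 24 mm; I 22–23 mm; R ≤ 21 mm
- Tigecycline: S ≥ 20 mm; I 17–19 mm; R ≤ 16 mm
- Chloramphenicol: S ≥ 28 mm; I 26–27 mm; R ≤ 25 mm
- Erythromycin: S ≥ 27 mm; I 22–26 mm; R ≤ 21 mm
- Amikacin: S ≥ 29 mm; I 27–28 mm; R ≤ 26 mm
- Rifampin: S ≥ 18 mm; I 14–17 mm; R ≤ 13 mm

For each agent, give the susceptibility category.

I, S, S, R, S, I

Imipenem: 18 mm is in 18–19 mm ⇒ intermediate
Ceftriaxone: 30 mm is ≥ 24 mm → S
Tigecycline: 32 mm is ≥ 20 mm → Susceptible
Chloramphenicol: 20 mm is ≤ 25 mm — resistant
Erythromycin 28 mm: ≥ 27 mm — S
Amikacin 28 mm: in 27–28 mm ⇒ Intermediate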